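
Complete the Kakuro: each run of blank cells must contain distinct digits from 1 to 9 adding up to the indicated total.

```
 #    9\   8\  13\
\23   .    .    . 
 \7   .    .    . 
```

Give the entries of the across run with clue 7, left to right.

1 2 4

23 in 3 cells must be {6,8,9}; 7 in 3 cells must be {1,2,4}.
The 23 across and the 8 down share only 6, so R1C2 = 6.
R2C2 = 8 − 6 = 2 completes the 8 down.
Given what's placed, R2C3 must be 4 to fit the 7 across and 13 down.
R1C1 = 8: the only remaining digit allowed by both the 23 across and the 9 down.
R1C3 = 23 − 14 = 9 completes the 23 across.
R2C1 = 7 − 6 = 1 completes the 7 across.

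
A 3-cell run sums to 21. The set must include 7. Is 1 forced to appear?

No

Counterexample: {5,7,9} sums to 21 under that restriction without using 1.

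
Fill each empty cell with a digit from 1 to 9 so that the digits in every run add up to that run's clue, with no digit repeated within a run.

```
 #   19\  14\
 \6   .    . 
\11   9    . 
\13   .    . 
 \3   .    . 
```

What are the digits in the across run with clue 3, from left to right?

2 1

3 in 2 cells must be {1,2}.
R2C2 = 11 − 9 = 2 completes the 11 across.
Given what's placed, R4C2 must be 1 to fit the 3 across and 14 down.
R4C1 = 3 − 1 = 2 completes the 3 across.
Nothing is forced directly, so branch on R1C1, whose candidates are 1 or 5. If R1C1 = 5: then R1C2 would have to be in {1} for the 6 across but in {3,4,5,6,7,8} for the 14 down — contradiction. So R1C1 = 1.
R1C2 = 6 − 1 = 5 completes the 6 across.
R3C1 = 19 − 12 = 7 completes the 19 down.
R3C2 = 13 − 7 = 6 completes the 13 across.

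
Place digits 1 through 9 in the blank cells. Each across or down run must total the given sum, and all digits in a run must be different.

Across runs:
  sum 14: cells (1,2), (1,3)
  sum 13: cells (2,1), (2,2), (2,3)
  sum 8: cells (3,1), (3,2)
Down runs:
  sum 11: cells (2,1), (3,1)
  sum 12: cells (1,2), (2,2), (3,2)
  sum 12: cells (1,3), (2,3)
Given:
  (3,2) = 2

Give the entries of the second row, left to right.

(3,1) = 8 − 2 = 6 completes the 8 across.
(2,1) = 11 − 6 = 5 completes the 11 down.
(2,3) = 7: the only remaining digit allowed by both the 13 across and the 12 down.
(1,3) = 12 − 7 = 5 completes the 12 down.
(2,2) = 13 − 12 = 1 completes the 13 across.
(1,2) = 14 − 5 = 9 completes the 14 across.

5, 1, 7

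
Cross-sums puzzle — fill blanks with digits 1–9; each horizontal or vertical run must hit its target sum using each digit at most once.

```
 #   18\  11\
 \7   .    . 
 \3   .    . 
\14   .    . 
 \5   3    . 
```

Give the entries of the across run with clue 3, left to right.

3 in 2 cells must be {1,2}; 11 in 4 cells must be {1,2,3,5}.
The 14 across and the 11 down share only 5, so R3C2 = 5.
R4C2 = 5 − 3 = 2 completes the 5 across.
R2C2 = 1: the only remaining digit allowed by both the 3 across and the 11 down.
R3C1 = 14 − 5 = 9 completes the 14 across.
R1C2 = 11 − 8 = 3 completes the 11 down.
R2C1 = 3 − 1 = 2 completes the 3 across.
R1C1 = 7 − 3 = 4 completes the 7 across.

2, 1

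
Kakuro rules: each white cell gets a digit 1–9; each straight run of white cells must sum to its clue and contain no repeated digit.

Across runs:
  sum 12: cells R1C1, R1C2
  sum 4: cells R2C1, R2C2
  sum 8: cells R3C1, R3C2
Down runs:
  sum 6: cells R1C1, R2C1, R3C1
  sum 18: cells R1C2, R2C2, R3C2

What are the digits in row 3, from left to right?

4 in 2 cells must be {1,3}; 6 in 3 cells must be {1,2,3}.
The 12 across and the 6 down share only 3, so R1C1 = 3.
R1C2 = 12 − 3 = 9 completes the 12 across.
Given what's placed, R2C1 must be 1 to fit the 4 across and 6 down.
R2C2 = 4 − 1 = 3 completes the 4 across.
R3C1 = 6 − 4 = 2 completes the 6 down.
R3C2 = 8 − 2 = 6 completes the 8 across.

2, 6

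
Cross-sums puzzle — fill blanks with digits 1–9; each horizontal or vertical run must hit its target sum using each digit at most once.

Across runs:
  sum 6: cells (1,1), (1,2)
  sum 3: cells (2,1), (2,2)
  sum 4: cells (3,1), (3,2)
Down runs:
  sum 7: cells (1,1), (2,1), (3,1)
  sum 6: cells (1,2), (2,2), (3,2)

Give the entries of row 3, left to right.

1, 3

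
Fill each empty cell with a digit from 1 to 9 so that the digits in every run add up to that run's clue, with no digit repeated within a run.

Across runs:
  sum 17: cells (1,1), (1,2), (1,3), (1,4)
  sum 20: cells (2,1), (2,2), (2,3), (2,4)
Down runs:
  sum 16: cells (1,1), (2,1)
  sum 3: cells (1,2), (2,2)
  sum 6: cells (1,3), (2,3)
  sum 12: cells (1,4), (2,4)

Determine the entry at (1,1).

7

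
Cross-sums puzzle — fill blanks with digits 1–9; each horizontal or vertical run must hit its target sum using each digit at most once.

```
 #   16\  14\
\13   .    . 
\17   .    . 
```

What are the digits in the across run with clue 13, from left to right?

7, 6

17 in 2 cells must be {8,9}; 16 in 2 cells must be {7,9}.
The 17 across and the 16 down share only 9, so R2C1 = 9.
R2C2 = 17 − 9 = 8 completes the 17 across.
R1C1 = 16 − 9 = 7 completes the 16 down.
R1C2 = 13 − 7 = 6 completes the 13 across.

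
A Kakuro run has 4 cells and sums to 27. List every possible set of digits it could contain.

{3,7,8,9}; {4,6,8,9}; {5,6,7,9}

4 distinct digits from 1–9 sum between 10 and 30.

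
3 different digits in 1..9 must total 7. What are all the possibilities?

{1,2,4}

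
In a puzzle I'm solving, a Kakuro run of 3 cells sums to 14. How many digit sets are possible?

8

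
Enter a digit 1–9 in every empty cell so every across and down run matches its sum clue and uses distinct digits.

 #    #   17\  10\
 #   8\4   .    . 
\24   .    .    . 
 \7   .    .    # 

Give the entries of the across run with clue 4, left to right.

4 in 2 cells must be {1,3}; 24 in 3 cells must be {7,8,9}.
The 24 across and the 8 down share only 7, so R2C1 = 7.
R3C1 = 8 − 7 = 1 completes the 8 down.
R3C2 = 7 − 1 = 6 completes the 7 across.
R1C2 = 3: the only remaining digit allowed by both the 4 across and the 17 down.
R1C3 = 4 − 3 = 1 completes the 4 across.
R2C2 = 17 − 9 = 8 completes the 17 down.
R2C3 = 24 − 15 = 9 completes the 24 across.

3, 1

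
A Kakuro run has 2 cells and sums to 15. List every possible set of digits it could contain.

2 distinct digits from 1–9 sum between 3 and 17.

{6,9}; {7,8}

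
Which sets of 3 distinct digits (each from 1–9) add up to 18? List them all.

{1,8,9}; {2,7,9}; {3,6,9}; {3,7,8}; {4,5,9}; {4,6,8}; {5,6,7}

3 distinct digits from 1–9 sum between 6 and 24.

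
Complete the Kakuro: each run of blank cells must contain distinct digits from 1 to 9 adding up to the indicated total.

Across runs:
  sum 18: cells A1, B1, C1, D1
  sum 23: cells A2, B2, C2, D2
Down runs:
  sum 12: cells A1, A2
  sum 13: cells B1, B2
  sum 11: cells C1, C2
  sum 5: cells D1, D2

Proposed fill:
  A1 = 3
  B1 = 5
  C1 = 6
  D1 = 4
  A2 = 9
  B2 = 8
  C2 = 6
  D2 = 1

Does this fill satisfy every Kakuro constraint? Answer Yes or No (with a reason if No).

No — the across run A2–D2 sums to 24, not 23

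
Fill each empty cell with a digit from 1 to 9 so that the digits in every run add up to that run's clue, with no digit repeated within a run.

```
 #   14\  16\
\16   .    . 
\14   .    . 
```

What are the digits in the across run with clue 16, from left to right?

9, 7

16 in 2 cells must be {7,9}.
The 16 across and the 14 down share only 9, so R1C1 = 9.
R1C2 = 16 − 9 = 7 completes the 16 across.
R2C1 = 14 − 9 = 5 completes the 14 down.
R2C2 = 14 − 5 = 9 completes the 14 across.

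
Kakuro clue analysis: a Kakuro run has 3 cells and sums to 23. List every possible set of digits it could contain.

{6,8,9}

3 distinct digits from 1–9 sum between 6 and 24.
Only one set works: {6,8,9}.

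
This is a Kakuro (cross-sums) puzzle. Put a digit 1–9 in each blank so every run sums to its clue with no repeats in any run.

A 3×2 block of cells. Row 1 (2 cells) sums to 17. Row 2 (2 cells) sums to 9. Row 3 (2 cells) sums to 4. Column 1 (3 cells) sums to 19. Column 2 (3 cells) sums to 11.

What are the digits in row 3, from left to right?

17 in 2 cells must be {8,9}; 4 in 2 cells must be {1,3}.
The 17 across and the 11 down share only 8, so (1,2) = 8.
The 4 across and the 19 down share only 3, so (3,1) = 3.
(3,2) = 4 − 3 = 1 completes the 4 across.
(1,1) = 17 − 8 = 9 completes the 17 across.
(2,1) = 19 − 12 = 7 completes the 19 down.
(2,2) = 9 − 7 = 2 completes the 9 across.

3 1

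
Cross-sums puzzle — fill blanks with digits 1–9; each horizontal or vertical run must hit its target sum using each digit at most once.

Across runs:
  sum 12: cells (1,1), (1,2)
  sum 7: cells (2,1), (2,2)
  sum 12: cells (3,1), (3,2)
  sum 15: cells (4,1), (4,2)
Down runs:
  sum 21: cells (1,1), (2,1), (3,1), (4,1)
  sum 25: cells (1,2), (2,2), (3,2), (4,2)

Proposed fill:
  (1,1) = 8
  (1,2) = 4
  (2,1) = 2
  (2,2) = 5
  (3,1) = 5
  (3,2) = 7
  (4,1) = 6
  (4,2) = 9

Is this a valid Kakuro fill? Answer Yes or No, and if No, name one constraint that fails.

Yes

Across: 8+4=12; 2+5=7; 5+7=12; 6+9=15. Down: 8+2+5+6=21; 4+5+7+9=25. No digit repeats within any run.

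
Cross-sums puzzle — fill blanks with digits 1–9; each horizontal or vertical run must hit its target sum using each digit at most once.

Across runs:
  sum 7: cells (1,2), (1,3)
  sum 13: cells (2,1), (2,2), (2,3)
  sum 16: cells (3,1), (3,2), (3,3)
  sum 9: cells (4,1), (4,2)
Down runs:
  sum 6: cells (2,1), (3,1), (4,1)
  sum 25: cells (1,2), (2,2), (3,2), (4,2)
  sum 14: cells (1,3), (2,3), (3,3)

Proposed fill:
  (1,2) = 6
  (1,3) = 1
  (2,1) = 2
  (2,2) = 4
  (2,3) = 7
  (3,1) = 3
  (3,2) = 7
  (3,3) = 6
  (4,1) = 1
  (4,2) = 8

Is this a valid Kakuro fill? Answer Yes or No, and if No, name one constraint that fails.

Across: 6+1=7; 2+4+7=13; 3+7+6=16; 1+8=9. Down: 2+3+1=6; 6+4+7+8=25; 1+7+6=14. No digit repeats within any run.

Yes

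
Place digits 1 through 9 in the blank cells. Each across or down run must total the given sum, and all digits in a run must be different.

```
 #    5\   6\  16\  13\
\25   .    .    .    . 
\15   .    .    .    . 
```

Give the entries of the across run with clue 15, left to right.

2 1 7 5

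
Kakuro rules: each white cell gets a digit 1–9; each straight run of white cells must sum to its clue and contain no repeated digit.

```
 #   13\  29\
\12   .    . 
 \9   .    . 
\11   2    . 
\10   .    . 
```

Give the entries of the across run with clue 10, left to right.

3 7

29 in 4 cells must be {5,7,8,9}.
R3C2 = 11 − 2 = 9 completes the 11 across.
Nothing is forced directly, so branch on R4C2, whose candidates are 7 or 8. If R4C2 = 8: then R4C1 would have to be in {2} for the 10 across but in {1,3,4,6,7} for the 13 down — contradiction. So R4C2 = 7.
R4C1 = 10 − 7 = 3 completes the 10 across.
Given what's placed, R1C1 must be 7 to fit the 12 across and 13 down.
R1C2 = 12 − 7 = 5 completes the 12 across.
R2C1 = 13 − 12 = 1 completes the 13 down.
R2C2 = 9 − 1 = 8 completes the 9 across.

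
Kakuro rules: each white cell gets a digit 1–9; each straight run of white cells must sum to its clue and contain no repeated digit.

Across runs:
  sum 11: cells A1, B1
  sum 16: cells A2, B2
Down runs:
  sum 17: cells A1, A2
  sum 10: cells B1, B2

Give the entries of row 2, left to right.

16 in 2 cells must be {7,9}; 17 in 2 cells must be {8,9}.
The 16 across and the 17 down share only 9, so A2 = 9.
B2 = 16 − 9 = 7 completes the 16 across.
A1 = 17 − 9 = 8 completes the 17 down.
B1 = 11 − 8 = 3 completes the 11 across.

9 7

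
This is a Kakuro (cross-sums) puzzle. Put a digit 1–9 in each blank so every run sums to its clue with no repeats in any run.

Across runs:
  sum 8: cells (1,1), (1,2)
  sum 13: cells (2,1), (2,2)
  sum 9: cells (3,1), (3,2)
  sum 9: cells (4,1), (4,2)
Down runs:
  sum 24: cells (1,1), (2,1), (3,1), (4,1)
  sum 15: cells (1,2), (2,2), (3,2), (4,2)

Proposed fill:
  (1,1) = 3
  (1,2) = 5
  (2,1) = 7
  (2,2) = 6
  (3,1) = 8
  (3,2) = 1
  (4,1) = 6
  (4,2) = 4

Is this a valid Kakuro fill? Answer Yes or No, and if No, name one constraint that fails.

No — the down run (1,2)–(4,2) sums to 16, not 15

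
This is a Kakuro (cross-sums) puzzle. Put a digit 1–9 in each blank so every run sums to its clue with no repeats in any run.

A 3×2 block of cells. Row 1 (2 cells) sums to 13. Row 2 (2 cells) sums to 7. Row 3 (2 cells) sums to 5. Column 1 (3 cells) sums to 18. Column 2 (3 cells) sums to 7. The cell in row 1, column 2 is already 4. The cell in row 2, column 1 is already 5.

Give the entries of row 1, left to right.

9 4

7 in 3 cells must be {1,2,4}.
(1,1) = 13 − 4 = 9 completes the 13 across.
(2,2) = 7 − 5 = 2 completes the 7 across.
(3,1) = 18 − 14 = 4 completes the 18 down.
(3,2) = 5 − 4 = 1 completes the 5 across.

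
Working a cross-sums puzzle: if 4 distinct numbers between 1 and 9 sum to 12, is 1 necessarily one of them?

Yes

Every partition of 12 into 4 distinct digits includes 1: {1,2,3,6}, {1,2,4,5}.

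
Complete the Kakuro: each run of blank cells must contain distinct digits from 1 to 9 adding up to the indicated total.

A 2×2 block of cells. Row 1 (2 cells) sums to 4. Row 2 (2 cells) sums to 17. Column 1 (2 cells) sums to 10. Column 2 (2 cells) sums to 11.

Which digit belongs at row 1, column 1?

4 in 2 cells must be {1,3}; 17 in 2 cells must be {8,9}.
The 4 across and the 11 down share only 3, so (1,2) = 3.
(2,2) = 11 − 3 = 8 completes the 11 down.
(1,1) = 4 − 3 = 1 completes the 4 across.
(2,1) = 17 − 8 = 9 completes the 17 across.

1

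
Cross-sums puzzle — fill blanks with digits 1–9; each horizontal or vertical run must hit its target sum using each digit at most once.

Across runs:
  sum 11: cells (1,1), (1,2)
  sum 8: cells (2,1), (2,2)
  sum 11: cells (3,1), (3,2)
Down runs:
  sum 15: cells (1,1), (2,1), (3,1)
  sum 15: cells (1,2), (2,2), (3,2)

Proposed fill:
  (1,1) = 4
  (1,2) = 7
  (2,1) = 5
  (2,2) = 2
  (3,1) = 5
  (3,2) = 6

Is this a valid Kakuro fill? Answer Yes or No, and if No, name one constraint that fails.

No — the down run (1,1)–(3,1) sums to 14, not 15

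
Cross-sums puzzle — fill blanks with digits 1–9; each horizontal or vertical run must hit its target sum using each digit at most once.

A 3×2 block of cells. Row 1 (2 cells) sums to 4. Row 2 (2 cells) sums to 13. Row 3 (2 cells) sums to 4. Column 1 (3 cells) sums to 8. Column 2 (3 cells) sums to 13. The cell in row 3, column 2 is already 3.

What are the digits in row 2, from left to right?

4, 9

4 in 2 cells must be {1,3}.
(1,2) = 1: the only remaining digit allowed by both the 4 across and the 13 down.
(2,2) = 13 − 4 = 9 completes the 13 down.
(3,1) = 4 − 3 = 1 completes the 4 across.
(1,1) = 4 − 1 = 3 completes the 4 across.
(2,1) = 13 − 9 = 4 completes the 13 across.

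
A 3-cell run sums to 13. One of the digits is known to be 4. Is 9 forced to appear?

Counterexample: {1,4,8} sums to 13 under that restriction without using 9.

No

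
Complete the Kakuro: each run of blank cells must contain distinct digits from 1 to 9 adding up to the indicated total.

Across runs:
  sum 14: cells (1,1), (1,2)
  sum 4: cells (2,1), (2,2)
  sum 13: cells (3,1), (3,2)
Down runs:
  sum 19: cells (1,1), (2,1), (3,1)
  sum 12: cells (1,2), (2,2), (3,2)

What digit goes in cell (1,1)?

9

4 in 2 cells must be {1,3}.
The 4 across and the 19 down share only 3, so (2,1) = 3.
(2,2) = 4 − 3 = 1 completes the 4 across.
Given what's placed, (1,1) must be 9 to fit the 14 across and 19 down.
(1,2) = 14 − 9 = 5 completes the 14 across.
(3,1) = 19 − 12 = 7 completes the 19 down.
(3,2) = 13 − 7 = 6 completes the 13 across.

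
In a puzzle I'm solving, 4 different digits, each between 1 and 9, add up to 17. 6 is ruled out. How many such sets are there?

6

4 distinct digits from 1–9 sum between 10 and 30.
Dropping sets that contain 6.
Enumerating: {1,2,5,9}, {1,3,4,9}, {1,3,5,8}, {1,4,5,7}, {2,3,4,8}, {2,3,5,7}.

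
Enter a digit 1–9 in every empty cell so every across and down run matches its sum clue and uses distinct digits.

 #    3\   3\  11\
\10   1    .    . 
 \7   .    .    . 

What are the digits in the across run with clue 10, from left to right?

7 in 3 cells must be {1,2,4}; 3 in 2 cells must be {1,2}.
Given what's placed, R1C2 must be 2 to fit the 10 across and 3 down.
R1C3 = 10 − 3 = 7 completes the 10 across.
R2C1 = 3 − 1 = 2 completes the 3 down.
R2C2 = 3 − 2 = 1 completes the 3 down.
R2C3 = 7 − 3 = 4 completes the 7 across.

1 2 7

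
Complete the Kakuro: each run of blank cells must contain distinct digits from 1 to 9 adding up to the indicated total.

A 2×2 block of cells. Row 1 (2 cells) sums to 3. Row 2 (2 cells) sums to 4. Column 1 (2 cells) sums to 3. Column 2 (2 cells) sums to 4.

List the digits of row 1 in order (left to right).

3 in 2 cells must be {1,2}; 4 in 2 cells must be {1,3}.
The 3 across and the 4 down share only 1, so (1,2) = 1.
The 4 across and the 3 down share only 1, so (2,1) = 1.
(2,2) = 4 − 1 = 3 completes the 4 across.
(1,1) = 3 − 1 = 2 completes the 3 across.

2, 1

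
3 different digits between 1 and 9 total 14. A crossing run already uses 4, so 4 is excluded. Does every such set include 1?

Counterexample: {2,3,9} sums to 14 under that restriction without using 1.

No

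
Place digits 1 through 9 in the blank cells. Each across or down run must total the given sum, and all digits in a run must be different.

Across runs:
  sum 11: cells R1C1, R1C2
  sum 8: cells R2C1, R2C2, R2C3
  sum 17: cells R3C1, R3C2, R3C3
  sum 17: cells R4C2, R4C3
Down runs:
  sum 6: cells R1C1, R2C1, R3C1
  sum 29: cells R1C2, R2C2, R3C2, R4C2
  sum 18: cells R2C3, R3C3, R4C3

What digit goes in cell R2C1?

2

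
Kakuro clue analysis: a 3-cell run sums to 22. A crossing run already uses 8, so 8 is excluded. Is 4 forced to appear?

No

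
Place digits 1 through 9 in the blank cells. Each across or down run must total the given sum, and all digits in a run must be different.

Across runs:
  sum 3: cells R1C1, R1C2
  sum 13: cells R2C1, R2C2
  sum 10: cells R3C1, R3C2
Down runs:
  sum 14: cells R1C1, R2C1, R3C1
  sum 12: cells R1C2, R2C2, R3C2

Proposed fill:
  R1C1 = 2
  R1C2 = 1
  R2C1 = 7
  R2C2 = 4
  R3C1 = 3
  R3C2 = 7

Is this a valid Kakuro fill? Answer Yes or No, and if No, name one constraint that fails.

No — the across run R2C1–R2C2 sums to 11, not 13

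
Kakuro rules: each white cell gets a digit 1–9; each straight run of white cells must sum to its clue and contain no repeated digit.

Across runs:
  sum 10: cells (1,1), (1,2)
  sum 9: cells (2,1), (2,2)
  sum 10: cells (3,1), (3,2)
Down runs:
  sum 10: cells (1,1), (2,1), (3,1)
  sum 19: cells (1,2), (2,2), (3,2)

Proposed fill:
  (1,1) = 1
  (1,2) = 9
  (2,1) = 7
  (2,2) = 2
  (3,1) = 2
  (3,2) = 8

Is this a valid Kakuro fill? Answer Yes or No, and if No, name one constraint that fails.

Yes

Across: 1+9=10; 7+2=9; 2+8=10. Down: 1+7+2=10; 9+2+8=19. No digit repeats within any run.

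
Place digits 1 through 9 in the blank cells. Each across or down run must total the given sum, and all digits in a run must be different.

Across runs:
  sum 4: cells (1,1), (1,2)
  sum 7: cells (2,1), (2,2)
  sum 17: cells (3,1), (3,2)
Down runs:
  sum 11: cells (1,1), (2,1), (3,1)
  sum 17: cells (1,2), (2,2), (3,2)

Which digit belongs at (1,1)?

4 in 2 cells must be {1,3}; 17 in 2 cells must be {8,9}.
The 17 across and the 11 down share only 8, so (3,1) = 8.
(3,2) = 17 − 8 = 9 completes the 17 across.
Given what's placed, (1,1) must be 1 to fit the 4 across and 11 down.
(1,2) = 4 − 1 = 3 completes the 4 across.
(2,1) = 11 − 9 = 2 completes the 11 down.
(2,2) = 7 − 2 = 5 completes the 7 across.

1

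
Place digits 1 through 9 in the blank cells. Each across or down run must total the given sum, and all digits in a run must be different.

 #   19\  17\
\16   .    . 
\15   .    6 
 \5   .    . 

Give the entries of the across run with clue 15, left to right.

16 in 2 cells must be {7,9}.
R2C1 = 15 − 6 = 9 completes the 15 across.
Given what's placed, R1C1 must be 7 to fit the 16 across and 19 down.
R1C2 = 16 − 7 = 9 completes the 16 across.
R3C1 = 19 − 16 = 3 completes the 19 down.
R3C2 = 5 − 3 = 2 completes the 5 across.

9 6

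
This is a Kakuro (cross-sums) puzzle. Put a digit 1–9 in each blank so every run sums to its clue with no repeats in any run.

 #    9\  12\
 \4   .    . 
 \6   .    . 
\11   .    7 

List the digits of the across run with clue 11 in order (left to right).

4 7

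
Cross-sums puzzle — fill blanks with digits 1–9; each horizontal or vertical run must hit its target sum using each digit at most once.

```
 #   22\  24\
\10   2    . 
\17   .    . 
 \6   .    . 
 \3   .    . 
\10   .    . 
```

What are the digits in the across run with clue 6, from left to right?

17 in 2 cells must be {8,9}; 3 in 2 cells must be {1,2}.
R1C2 = 10 − 2 = 8 completes the 10 across.
R2C2 = 9: the only remaining digit allowed by both the 17 across and the 24 down.
Given what's placed, R4C1 must be 1 to fit the 3 across and 22 down.
R4C2 = 3 − 1 = 2 completes the 3 across.
R2C1 = 17 − 9 = 8 completes the 17 across.
Nothing is forced directly, so branch on R3C1, whose candidates are 4 or 5. If R3C1 = 4: then R3C2 would have to be in {2} for the 6 across but in {1,4} for the 24 down — contradiction. So R3C1 = 5.
R3C2 = 6 − 5 = 1 completes the 6 across.

5 1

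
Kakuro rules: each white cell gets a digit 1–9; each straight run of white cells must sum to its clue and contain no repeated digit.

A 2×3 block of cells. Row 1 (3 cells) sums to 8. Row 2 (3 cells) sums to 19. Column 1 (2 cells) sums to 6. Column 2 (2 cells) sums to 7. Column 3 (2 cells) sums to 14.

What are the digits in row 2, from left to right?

The 8 across and the 14 down share only 5, so (1,3) = 5.
(2,3) = 14 − 5 = 9 completes the 14 down.
Nothing is forced directly, so branch on (2,1), whose candidates are 2 or 4. If (2,1) = 2: then (1,1) would have to be in {1,2} for the 8 across but in {4} for the 6 down — contradiction. So (2,1) = 4.
(1,1) = 6 − 4 = 2 completes the 6 down.
(1,2) = 8 − 7 = 1 completes the 8 across.
(2,2) = 19 − 13 = 6 completes the 19 across.

4 6 9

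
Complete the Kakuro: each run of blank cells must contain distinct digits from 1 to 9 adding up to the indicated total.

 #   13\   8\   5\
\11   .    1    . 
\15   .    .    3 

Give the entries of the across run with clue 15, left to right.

5 7 3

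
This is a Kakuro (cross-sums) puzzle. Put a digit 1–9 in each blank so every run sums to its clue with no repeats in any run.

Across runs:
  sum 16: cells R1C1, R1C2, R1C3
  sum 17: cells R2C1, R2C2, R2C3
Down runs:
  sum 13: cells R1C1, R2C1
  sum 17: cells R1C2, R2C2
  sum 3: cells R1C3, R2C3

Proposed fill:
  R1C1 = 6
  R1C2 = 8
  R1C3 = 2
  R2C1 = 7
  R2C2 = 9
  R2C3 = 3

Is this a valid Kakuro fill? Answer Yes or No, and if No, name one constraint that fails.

No — the down run R1C3–R2C3 sums to 5, not 3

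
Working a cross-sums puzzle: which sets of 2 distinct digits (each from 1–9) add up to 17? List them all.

2 distinct digits from 1–9 sum between 3 and 17.
Only one set works: {8,9}.

{8,9}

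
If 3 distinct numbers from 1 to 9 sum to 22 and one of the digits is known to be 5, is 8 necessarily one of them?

Yes

The only way to make 22 from 3 distinct digits under that restriction is {5,8,9}, which contains 8.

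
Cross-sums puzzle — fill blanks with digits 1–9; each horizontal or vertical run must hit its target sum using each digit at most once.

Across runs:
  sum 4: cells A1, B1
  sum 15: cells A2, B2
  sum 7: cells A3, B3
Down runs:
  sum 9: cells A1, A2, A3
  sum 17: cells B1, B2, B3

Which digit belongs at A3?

4 in 2 cells must be {1,3}.
The 15 across and the 9 down share only 6, so A2 = 6.
B2 = 15 − 6 = 9 completes the 15 across.
Given what's placed, A1 must be 1 to fit the 4 across and 9 down.
B1 = 4 − 1 = 3 completes the 4 across.
A3 = 9 − 7 = 2 completes the 9 down.
B3 = 7 − 2 = 5 completes the 7 across.

2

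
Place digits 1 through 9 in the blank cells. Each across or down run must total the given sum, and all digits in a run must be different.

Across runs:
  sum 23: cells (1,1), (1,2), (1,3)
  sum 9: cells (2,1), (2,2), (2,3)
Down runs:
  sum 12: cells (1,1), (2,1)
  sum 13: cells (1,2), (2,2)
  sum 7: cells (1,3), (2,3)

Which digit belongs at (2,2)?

5

23 in 3 cells must be {6,8,9}.
The 23 across and the 7 down share only 6, so (1,3) = 6.
(2,3) = 7 − 6 = 1 completes the 7 down.
Nothing is forced directly, so branch on (2,1), whose candidates are 3 or 5. If (2,1) = 5: then (1,1) would have to be in {8,9} for the 23 across but in {7} for the 12 down — contradiction. So (2,1) = 3.
(1,1) = 12 − 3 = 9 completes the 12 down.
(1,2) = 23 − 15 = 8 completes the 23 across.
(2,2) = 9 − 4 = 5 completes the 9 across.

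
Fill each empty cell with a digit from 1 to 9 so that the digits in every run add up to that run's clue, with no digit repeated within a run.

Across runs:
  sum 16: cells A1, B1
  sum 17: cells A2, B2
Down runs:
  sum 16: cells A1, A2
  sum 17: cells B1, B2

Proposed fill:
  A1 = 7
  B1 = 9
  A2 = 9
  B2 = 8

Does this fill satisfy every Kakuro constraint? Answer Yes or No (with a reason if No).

Across: 7+9=16; 9+8=17. Down: 7+9=16; 9+8=17. No digit repeats within any run.

Yes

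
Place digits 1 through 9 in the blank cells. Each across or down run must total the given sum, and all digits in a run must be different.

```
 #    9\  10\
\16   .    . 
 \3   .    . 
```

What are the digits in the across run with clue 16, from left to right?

16 in 2 cells must be {7,9}; 3 in 2 cells must be {1,2}.
The 16 across and the 9 down share only 7, so R1C1 = 7.
R1C2 = 16 − 7 = 9 completes the 16 across.
R2C1 = 9 − 7 = 2 completes the 9 down.
R2C2 = 3 − 2 = 1 completes the 3 across.

7 9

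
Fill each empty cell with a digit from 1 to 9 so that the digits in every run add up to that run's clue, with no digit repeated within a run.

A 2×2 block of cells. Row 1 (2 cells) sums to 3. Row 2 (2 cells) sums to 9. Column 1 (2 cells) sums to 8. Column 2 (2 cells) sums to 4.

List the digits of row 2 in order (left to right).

3 in 2 cells must be {1,2}; 4 in 2 cells must be {1,3}.
The 3 across and the 4 down share only 1, so (1,2) = 1.
(2,2) = 4 − 1 = 3 completes the 4 down.
(1,1) = 3 − 1 = 2 completes the 3 across.
(2,1) = 9 − 3 = 6 completes the 9 across.

6 3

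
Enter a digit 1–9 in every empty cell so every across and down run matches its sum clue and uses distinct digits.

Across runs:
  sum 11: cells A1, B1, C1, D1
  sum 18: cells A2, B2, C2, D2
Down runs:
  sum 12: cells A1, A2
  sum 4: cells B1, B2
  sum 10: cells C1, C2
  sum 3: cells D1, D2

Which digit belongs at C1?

2

11 in 4 cells must be {1,2,3,5}; 4 in 2 cells must be {1,3}; 3 in 2 cells must be {1,2}.
Nothing is forced directly, so branch on A1, whose candidates are 3 or 5. If A1 = 3: that forces B1 = 1, C1 = 2, after which D1 would have to be in {5} for the 11 across but in {1,2} for the 3 down — contradiction. So A1 = 5.
A2 = 12 − 5 = 7 completes the 12 down.
Nothing is forced directly, so branch on D1, whose candidates are 1 or 2. If D1 = 2: that forces D2 = 1, after which B2 would have to be in {2,4,6,8} for the 18 across but in {1,3} for the 4 down — contradiction. So D1 = 1.
B1 = 3: the only remaining digit allowed by both the 11 across and the 4 down.
C1 = 11 − 9 = 2 completes the 11 across.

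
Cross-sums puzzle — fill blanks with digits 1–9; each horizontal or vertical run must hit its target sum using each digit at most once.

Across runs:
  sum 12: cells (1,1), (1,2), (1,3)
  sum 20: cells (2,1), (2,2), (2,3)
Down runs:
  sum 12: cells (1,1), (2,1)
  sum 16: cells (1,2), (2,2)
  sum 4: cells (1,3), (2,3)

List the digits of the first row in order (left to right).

4, 7, 1

16 in 2 cells must be {7,9}; 4 in 2 cells must be {1,3}.
The 20 across and the 4 down share only 3, so (2,3) = 3.
(1,3) = 4 − 3 = 1 completes the 4 down.
Given what's placed, (2,2) must be 9 to fit the 20 across and 16 down.
(1,2) = 16 − 9 = 7 completes the 16 down.
(2,1) = 20 − 12 = 8 completes the 20 across.
(1,1) = 12 − 8 = 4 completes the 12 across.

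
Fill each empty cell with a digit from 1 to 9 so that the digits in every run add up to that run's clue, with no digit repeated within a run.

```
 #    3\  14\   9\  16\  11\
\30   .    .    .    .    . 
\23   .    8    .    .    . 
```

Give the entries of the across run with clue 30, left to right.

2 6 5 9 8

3 in 2 cells must be {1,2}; 16 in 2 cells must be {7,9}.
R1C2 = 14 − 8 = 6 completes the 14 down.
R1C1 = 2: the only remaining digit allowed by both the 30 across and the 3 down.
Given what's placed, R1C4 must be 9 to fit the 30 across and 16 down.
R2C1 = 3 − 2 = 1 completes the 3 down.
R2C4 = 16 − 9 = 7 completes the 16 down.
Nothing is forced directly, so branch on R1C3, whose candidates are 5 or 8. If R1C3 = 8: that forces R1C5 = 5, after which R2C3 would have to be in {2,3,4,5} for the 23 across but in {1} for the 9 down — contradiction. So R1C3 = 5.
R1C5 = 30 − 22 = 8 completes the 30 across.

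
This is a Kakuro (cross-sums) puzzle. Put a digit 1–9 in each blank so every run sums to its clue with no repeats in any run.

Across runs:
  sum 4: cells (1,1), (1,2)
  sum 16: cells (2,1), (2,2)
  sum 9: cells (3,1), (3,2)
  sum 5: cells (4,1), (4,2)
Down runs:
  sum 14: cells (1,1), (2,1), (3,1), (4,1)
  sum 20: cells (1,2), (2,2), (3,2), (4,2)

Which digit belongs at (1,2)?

3

4 in 2 cells must be {1,3}; 16 in 2 cells must be {7,9}.
Only 7 fits (2,1) under both its across sum 16 and down sum 14.
(2,2) = 16 − 7 = 9 completes the 16 across.
Given what's placed, (1,1) must be 1 to fit the 4 across and 14 down.
(1,2) = 4 − 1 = 3 completes the 4 across.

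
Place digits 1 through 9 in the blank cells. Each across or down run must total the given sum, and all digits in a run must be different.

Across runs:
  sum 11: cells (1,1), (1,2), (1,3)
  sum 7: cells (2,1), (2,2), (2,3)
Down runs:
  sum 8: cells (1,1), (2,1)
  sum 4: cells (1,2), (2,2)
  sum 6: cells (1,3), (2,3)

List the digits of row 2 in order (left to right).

7 in 3 cells must be {1,2,4}; 4 in 2 cells must be {1,3}.
The 7 across and the 4 down share only 1, so (2,2) = 1.
(1,2) = 4 − 1 = 3 completes the 4 down.
Given what's placed, (2,1) must be 2 to fit the 7 across and 8 down.
(2,3) = 7 − 3 = 4 completes the 7 across.
(1,1) = 8 − 2 = 6 completes the 8 down.
(1,3) = 11 − 9 = 2 completes the 11 across.

2, 1, 4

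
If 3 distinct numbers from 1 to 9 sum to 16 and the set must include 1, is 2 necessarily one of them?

No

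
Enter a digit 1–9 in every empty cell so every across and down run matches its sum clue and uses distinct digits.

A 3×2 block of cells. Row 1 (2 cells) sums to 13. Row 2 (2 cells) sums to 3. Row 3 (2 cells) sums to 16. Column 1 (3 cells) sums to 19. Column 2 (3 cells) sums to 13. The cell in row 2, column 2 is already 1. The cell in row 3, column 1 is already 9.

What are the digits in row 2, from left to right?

2, 1

3 in 2 cells must be {1,2}; 16 in 2 cells must be {7,9}.
(2,1) = 3 − 1 = 2 completes the 3 across.
(3,2) = 16 − 9 = 7 completes the 16 across.
(1,1) = 19 − 11 = 8 completes the 19 down.
(1,2) = 13 − 8 = 5 completes the 13 across.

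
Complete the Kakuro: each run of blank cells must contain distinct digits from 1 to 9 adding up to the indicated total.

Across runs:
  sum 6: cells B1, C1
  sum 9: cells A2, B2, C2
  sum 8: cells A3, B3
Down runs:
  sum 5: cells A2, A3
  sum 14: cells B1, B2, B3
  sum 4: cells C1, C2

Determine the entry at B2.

2

4 in 2 cells must be {1,3}.
The 6 across and the 4 down share only 1, so C1 = 1.
C2 = 4 − 1 = 3 completes the 4 down.
B1 = 6 − 1 = 5 completes the 6 across.
No cell is forced outright now. B2 can only be 1 or 2 (the digits allowed by both its 9 across and its 14 down). If B2 = 1: then A2 would have to be in {5} for the 9 across but in {1,2,3,4} for the 5 down — contradiction. So B2 = 2.
A2 = 9 − 5 = 4 completes the 9 across.
A3 = 5 − 4 = 1 completes the 5 down.
B3 = 8 − 1 = 7 completes the 8 across.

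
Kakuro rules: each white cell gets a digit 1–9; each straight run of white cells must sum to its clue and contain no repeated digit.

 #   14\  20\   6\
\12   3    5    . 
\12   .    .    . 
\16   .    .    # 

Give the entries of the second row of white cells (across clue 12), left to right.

4 6 2

16 in 2 cells must be {7,9}.
R1C3 = 12 − 8 = 4 completes the 12 across.
R2C3 = 6 − 4 = 2 completes the 6 down.
Nothing is forced directly, so branch on R3C1, whose candidates are 7 or 9. If R3C1 = 9: then R2C1 would have to be in {1,3,4,6,7,9} for the 12 across but in {2} for the 14 down — contradiction. So R3C1 = 7.
R2C1 = 14 − 10 = 4 completes the 14 down.
R2C2 = 12 − 6 = 6 completes the 12 across.
R3C2 = 16 − 7 = 9 completes the 16 across.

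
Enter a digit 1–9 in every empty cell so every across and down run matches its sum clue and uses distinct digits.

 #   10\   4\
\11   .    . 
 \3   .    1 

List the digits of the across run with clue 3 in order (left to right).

2, 1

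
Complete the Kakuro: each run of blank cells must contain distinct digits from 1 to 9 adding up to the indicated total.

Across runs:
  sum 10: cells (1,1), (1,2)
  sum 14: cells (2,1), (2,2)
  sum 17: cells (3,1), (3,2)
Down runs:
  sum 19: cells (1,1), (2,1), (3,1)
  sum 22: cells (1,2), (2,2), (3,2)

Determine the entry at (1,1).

2

17 in 2 cells must be {8,9}.
Nothing is forced directly, so branch on (3,1), whose candidates are 8 or 9. If (3,1) = 9: that forces (3,2) = 8, (1,2) = 9, (2,2) = 5, after which (1,1) would have to be in {1} for the 10 across but in {2,3,4,6,7,8} for the 19 down — contradiction. So (3,1) = 8.
(3,2) = 17 − 8 = 9 completes the 17 across.
Nothing is forced directly, so branch on (1,2), whose candidates are 6 or 7 or 8. If (1,2) = 6: that forces (1,1) = 4, after which (2,1) would have to be in {5,6,8,9} for the 14 across but in {7} for the 19 down — contradiction. If (1,2) = 7: then (1,1) would have to be in {3} for the 10 across but in {2,4,5,6,7,9} for the 19 down — contradiction. So (1,2) = 8.
(1,1) = 10 − 8 = 2 completes the 10 across.
(2,1) = 19 − 10 = 9 completes the 19 down.
(2,2) = 14 − 9 = 5 completes the 14 across.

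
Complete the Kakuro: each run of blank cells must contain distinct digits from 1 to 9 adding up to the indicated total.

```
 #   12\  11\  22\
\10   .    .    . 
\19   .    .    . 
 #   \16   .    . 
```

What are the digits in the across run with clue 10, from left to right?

16 in 2 cells must be {7,9}.
Only 7 fits R3C2 under both its across sum 16 and down sum 11.
R3C3 = 16 − 7 = 9 completes the 16 across.
Given what's placed, R2C2 must be 3 to fit the 19 across and 11 down.
R2C3 = 7: the only remaining digit allowed by both the 19 across and the 22 down.
R1C2 = 11 − 10 = 1 completes the 11 down.
R1C3 = 22 − 16 = 6 completes the 22 down.
R2C1 = 19 − 10 = 9 completes the 19 across.
R1C1 = 10 − 7 = 3 completes the 10 across.

3, 1, 6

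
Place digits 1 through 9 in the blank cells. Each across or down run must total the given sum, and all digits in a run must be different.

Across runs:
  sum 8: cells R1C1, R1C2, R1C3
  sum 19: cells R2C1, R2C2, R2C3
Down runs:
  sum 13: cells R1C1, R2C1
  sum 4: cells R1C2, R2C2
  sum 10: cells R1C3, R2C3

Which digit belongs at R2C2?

3

4 in 2 cells must be {1,3}.
The 19 across and the 4 down share only 3, so R2C2 = 3.
R1C2 = 4 − 3 = 1 completes the 4 down.
Nothing is forced directly, so branch on R2C1, whose candidates are 7 or 9. If R2C1 = 7: then R1C1 would have to be in {2,3,4,5} for the 8 across but in {6} for the 13 down — contradiction. So R2C1 = 9.
R1C1 = 13 − 9 = 4 completes the 13 down.
R1C3 = 8 − 5 = 3 completes the 8 across.
R2C3 = 19 − 12 = 7 completes the 19 across.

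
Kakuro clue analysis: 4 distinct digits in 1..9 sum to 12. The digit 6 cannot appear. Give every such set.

{1,2,4,5}

4 distinct digits from 1–9 sum between 10 and 30.
Dropping sets that contain 6.
Only one set works: {1,2,4,5}.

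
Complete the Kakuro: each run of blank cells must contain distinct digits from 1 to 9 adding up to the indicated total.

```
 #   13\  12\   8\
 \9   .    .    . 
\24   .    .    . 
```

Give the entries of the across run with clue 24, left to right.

24 in 3 cells must be {7,8,9}.
The 24 across and the 8 down share only 7, so R2C3 = 7.
R1C3 = 8 − 7 = 1 completes the 8 down.
Nothing is forced directly, so branch on R1C1, whose candidates are 5 or 6. If R1C1 = 6: then R1C2 would have to be in {2} for the 9 across but in {3,4,5,7,8,9} for the 12 down — contradiction. So R1C1 = 5.
R1C2 = 9 − 6 = 3 completes the 9 across.
R2C1 = 13 − 5 = 8 completes the 13 down.
R2C2 = 24 − 15 = 9 completes the 24 across.

8 9 7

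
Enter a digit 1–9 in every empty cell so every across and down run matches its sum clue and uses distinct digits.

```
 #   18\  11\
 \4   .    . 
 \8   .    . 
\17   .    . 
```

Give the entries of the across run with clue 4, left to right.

4 in 2 cells must be {1,3}; 17 in 2 cells must be {8,9}.
The 17 across and the 11 down share only 8, so R3C2 = 8.
Given what's placed, R1C2 must be 1 to fit the 4 across and 11 down.
R2C2 = 11 − 9 = 2 completes the 11 down.
R3C1 = 17 − 8 = 9 completes the 17 across.
R1C1 = 4 − 1 = 3 completes the 4 across.
R2C1 = 8 − 2 = 6 completes the 8 across.

3 1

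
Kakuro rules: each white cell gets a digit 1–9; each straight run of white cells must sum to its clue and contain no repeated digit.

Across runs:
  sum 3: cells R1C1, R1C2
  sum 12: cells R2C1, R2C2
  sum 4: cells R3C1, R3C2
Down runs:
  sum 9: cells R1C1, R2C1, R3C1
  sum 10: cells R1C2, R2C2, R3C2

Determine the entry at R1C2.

3 in 2 cells must be {1,2}; 4 in 2 cells must be {1,3}.
Nothing is forced directly, so branch on R1C1, whose candidates are 1 or 2. If R1C1 = 2: that forces R1C2 = 1, R3C2 = 3, after which R2C2 would have to be in {3,4,5,7,8,9} for the 12 across but in {6} for the 10 down — contradiction. So R1C1 = 1.
R1C2 = 3 − 1 = 2 completes the 3 across.
Given what's placed, R3C1 must be 3 to fit the 4 across and 9 down.
R3C2 = 4 − 3 = 1 completes the 4 across.
R2C1 = 9 − 4 = 5 completes the 9 down.
R2C2 = 12 − 5 = 7 completes the 12 across.

2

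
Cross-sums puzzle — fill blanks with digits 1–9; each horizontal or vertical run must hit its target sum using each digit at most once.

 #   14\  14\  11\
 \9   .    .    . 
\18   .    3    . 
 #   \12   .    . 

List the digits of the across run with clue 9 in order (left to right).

Nothing is forced directly, so branch on R1C1, whose candidates are 5 or 6. If R1C1 = 5: then R1C2 would have to be in {1,3} for the 9 across but in {2,4,5,6,7,9} for the 14 down — contradiction. So R1C1 = 6.
Given what's placed, R1C2 must be 2 to fit the 9 across and 14 down.
R1C3 = 9 − 8 = 1 completes the 9 across.
R2C1 = 14 − 6 = 8 completes the 14 down.
R2C3 = 18 − 11 = 7 completes the 18 across.
R3C2 = 14 − 5 = 9 completes the 14 down.
R3C3 = 12 − 9 = 3 completes the 12 across.

6 2 1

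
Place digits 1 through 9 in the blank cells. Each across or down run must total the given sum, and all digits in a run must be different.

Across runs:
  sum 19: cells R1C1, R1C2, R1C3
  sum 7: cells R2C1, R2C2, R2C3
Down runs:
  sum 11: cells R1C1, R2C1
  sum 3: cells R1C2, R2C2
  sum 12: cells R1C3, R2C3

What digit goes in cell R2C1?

2

7 in 3 cells must be {1,2,4}; 3 in 2 cells must be {1,2}.
The 19 across and the 3 down share only 2, so R1C2 = 2.
R2C2 = 3 − 2 = 1 completes the 3 down.
Given what's placed, R2C3 must be 4 to fit the 7 across and 12 down.
R1C3 = 12 − 4 = 8 completes the 12 down.
R2C1 = 7 − 5 = 2 completes the 7 across.
R1C1 = 19 − 10 = 9 completes the 19 across.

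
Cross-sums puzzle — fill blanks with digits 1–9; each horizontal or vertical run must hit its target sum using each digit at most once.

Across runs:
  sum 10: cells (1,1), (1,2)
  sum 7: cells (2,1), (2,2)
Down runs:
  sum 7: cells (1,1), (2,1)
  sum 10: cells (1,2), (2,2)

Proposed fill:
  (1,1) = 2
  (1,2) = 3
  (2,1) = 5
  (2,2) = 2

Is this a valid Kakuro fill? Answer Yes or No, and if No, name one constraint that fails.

No — the down run (1,2)–(2,2) sums to 5, not 10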